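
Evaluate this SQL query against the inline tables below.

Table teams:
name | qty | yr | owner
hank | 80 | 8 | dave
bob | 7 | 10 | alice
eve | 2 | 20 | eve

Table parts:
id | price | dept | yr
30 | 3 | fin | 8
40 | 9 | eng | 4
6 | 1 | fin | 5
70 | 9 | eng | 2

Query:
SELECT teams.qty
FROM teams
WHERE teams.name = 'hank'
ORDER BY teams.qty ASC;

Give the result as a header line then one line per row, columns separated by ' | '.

After WHERE (1 rows):
teams.name | teams.qty | teams.yr | teams.owner
hank | 80 | 8 | dave
After SELECT (1 rows):
teams.qty
80
After ORDER BY (1 rows):
teams.qty
80

== RESULT ==
teams.qty
80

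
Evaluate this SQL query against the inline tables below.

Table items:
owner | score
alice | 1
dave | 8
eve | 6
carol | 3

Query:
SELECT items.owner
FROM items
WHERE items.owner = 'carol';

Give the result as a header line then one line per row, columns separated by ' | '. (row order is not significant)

After WHERE (1 rows):
items.owner | items.score
carol | 3
After SELECT (1 rows):
items.owner
carol

== RESULT ==
items.owner
carol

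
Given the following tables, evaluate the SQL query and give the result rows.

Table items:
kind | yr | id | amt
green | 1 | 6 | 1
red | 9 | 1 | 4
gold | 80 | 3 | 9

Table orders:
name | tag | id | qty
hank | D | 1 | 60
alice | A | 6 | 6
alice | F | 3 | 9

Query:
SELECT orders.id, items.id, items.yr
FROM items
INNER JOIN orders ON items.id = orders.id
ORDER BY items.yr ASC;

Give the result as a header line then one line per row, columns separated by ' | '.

== RESULT ==
orders.id | items.id | items.yr
6 | 6 | 1
1 | 1 | 9
3 | 3 | 80

Derivation:
After JOIN orders (3 rows):
items.kind | items.yr | items.id | items.amt | orders.name | orders.tag | orders.id | orders.qty
green | 1 | 6 | 1 | alice | A | 6 | 6
red | 9 | 1 | 4 | hank | D | 1 | 60
gold | 80 | 3 | 9 | alice | F | 3 | 9
After SELECT (3 rows):
orders.id | items.id | items.yr
6 | 6 | 1
1 | 1 | 9
3 | 3 | 80
After ORDER BY (3 rows):
orders.id | items.id | items.yr
6 | 6 | 1
1 | 1 | 9
3 | 3 | 80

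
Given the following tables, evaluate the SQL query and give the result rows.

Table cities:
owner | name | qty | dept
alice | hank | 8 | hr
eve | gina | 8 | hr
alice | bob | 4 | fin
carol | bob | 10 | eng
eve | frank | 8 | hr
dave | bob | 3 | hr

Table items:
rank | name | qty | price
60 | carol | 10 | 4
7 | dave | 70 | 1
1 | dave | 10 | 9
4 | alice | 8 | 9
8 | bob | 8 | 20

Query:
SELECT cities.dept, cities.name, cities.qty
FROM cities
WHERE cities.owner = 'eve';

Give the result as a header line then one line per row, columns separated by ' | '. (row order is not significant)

== RESULT ==
cities.dept | cities.name | cities.qty
hr | gina | 8
hr | frank | 8

Derivation:
After WHERE (2 rows):
cities.owner | cities.name | cities.qty | cities.dept
eve | gina | 8 | hr
eve | frank | 8 | hr
After SELECT (2 rows):
cities.dept | cities.name | cities.qty
hr | gina | 8
hr | frank | 8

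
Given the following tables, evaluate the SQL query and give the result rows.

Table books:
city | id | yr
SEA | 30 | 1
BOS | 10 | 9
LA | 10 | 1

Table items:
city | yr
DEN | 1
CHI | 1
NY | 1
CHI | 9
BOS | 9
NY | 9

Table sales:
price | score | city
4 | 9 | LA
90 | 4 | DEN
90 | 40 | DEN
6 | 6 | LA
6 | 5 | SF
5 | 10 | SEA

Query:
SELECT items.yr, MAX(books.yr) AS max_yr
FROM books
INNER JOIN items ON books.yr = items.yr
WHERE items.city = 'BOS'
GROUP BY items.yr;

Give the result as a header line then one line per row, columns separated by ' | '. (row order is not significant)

After JOIN items (9 rows):
books.city | books.id | books.yr | items.city | items.yr
SEA | 30 | 1 | DEN | 1
SEA | 30 | 1 | CHI | 1
SEA | 30 | 1 | NY | 1
BOS | 10 | 9 | CHI | 9
BOS | 10 | 9 | BOS | 9
BOS | 10 | 9 | NY | 9
LA | 10 | 1 | DEN | 1
LA | 10 | 1 | CHI | 1
LA | 10 | 1 | NY | 1
After WHERE (1 rows):
books.city | books.id | books.yr | items.city | items.yr
BOS | 10 | 9 | BOS | 9
After GROUP BY (1 rows):
items.yr | max_yr
9 | 9

== RESULT ==
items.yr | max_yr
9 | 9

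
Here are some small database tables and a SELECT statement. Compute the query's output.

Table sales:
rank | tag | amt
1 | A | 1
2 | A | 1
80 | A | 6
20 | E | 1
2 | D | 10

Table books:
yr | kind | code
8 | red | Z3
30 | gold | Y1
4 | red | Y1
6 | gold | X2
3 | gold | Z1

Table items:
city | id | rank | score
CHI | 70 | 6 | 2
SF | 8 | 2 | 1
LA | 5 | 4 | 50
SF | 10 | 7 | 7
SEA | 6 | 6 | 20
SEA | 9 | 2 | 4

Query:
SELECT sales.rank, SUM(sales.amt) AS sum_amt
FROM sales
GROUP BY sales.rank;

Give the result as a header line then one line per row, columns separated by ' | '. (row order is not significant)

== RESULT ==
sales.rank | sum_amt
1 | 1
2 | 11
80 | 6
20 | 1

Derivation:
After GROUP BY (4 rows):
sales.rank | sum_amt
1 | 1
2 | 11
80 | 6
20 | 1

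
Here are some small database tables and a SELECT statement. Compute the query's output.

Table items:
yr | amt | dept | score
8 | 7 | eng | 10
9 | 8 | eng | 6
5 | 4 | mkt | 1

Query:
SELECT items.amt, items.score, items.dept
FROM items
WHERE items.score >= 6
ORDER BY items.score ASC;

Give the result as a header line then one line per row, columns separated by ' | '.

== RESULT ==
items.amt | items.score | items.dept
8 | 6 | eng
7 | 10 | eng

Derivation:
After WHERE (2 rows):
items.yr | items.amt | items.dept | items.score
8 | 7 | eng | 10
9 | 8 | eng | 6
After SELECT (2 rows):
items.amt | items.score | items.dept
7 | 10 | eng
8 | 6 | eng
After ORDER BY (2 rows):
items.amt | items.score | items.dept
8 | 6 | eng
7 | 10 | eng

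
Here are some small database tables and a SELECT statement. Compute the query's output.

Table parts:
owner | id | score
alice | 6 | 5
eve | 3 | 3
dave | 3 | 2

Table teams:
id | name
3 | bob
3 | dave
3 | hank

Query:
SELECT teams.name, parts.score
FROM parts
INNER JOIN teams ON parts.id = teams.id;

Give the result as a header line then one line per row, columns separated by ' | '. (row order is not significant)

== RESULT ==
teams.name | parts.score
bob | 3
dave | 3
hank | 3
bob | 2
dave | 2
hank | 2

Derivation:
After JOIN teams (6 rows):
parts.owner | parts.id | parts.score | teams.id | teams.name
eve | 3 | 3 | 3 | bob
eve | 3 | 3 | 3 | dave
eve | 3 | 3 | 3 | hank
dave | 3 | 2 | 3 | bob
dave | 3 | 2 | 3 | dave
dave | 3 | 2 | 3 | hank
After SELECT (6 rows):
teams.name | parts.score
bob | 3
dave | 3
hank | 3
bob | 2
dave | 2
hank | 2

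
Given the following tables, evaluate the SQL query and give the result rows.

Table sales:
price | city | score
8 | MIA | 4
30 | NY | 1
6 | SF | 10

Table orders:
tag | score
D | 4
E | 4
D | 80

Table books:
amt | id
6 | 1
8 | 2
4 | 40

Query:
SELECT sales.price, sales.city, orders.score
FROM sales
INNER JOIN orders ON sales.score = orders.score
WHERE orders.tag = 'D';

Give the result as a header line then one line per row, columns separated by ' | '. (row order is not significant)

After JOIN orders (2 rows):
sales.price | sales.city | sales.score | orders.tag | orders.score
8 | MIA | 4 | D | 4
8 | MIA | 4 | E | 4
After WHERE (1 rows):
sales.price | sales.city | sales.score | orders.tag | orders.score
8 | MIA | 4 | D | 4
After SELECT (1 rows):
sales.price | sales.city | orders.score
8 | MIA | 4

== RESULT ==
sales.price | sales.city | orders.score
8 | MIA | 4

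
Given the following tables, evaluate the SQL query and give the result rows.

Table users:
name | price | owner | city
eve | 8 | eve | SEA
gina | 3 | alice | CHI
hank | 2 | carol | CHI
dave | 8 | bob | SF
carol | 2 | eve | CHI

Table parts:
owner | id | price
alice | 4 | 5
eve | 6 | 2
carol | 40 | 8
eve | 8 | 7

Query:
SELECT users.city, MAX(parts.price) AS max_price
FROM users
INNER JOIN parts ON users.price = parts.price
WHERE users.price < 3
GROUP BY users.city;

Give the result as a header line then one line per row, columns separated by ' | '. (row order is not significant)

== RESULT ==
users.city | max_price
CHI | 2

Derivation:
After JOIN parts (4 rows):
users.name | users.price | users.owner | users.city | parts.owner | parts.id | parts.price
eve | 8 | eve | SEA | carol | 40 | 8
hank | 2 | carol | CHI | eve | 6 | 2
dave | 8 | bob | SF | carol | 40 | 8
carol | 2 | eve | CHI | eve | 6 | 2
After WHERE (2 rows):
users.name | users.price | users.owner | users.city | parts.owner | parts.id | parts.price
hank | 2 | carol | CHI | eve | 6 | 2
carol | 2 | eve | CHI | eve | 6 | 2
After GROUP BY (1 rows):
users.city | max_price
CHI | 2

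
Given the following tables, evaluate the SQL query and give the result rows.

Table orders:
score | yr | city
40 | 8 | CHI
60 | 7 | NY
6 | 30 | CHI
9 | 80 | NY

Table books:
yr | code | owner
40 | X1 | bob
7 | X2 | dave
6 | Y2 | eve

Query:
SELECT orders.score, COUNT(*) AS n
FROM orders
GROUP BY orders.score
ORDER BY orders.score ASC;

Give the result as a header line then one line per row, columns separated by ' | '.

== RESULT ==
orders.score | n
6 | 1
9 | 1
40 | 1
60 | 1

Derivation:
After GROUP BY (4 rows):
orders.score | n
40 | 1
60 | 1
6 | 1
9 | 1
After ORDER BY (4 rows):
orders.score | n
6 | 1
9 | 1
40 | 1
60 | 1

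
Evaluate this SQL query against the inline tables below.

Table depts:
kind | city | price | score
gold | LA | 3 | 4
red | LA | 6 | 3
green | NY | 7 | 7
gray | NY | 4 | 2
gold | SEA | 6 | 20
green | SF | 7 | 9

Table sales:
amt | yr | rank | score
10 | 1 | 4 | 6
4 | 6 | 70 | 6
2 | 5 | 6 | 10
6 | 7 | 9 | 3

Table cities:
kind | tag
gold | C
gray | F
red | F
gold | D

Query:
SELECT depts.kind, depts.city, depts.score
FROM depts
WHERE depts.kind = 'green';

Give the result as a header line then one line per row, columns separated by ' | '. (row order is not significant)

== RESULT ==
depts.kind | depts.city | depts.score
green | NY | 7
green | SF | 9

Derivation:
After WHERE (2 rows):
depts.kind | depts.city | depts.price | depts.score
green | NY | 7 | 7
green | SF | 7 | 9
After SELECT (2 rows):
depts.kind | depts.city | depts.score
green | NY | 7
green | SF | 9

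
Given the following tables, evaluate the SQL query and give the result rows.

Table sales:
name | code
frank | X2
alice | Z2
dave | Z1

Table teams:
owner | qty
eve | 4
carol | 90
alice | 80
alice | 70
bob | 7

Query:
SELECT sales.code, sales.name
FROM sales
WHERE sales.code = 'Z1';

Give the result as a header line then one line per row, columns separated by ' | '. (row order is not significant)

After WHERE (1 rows):
sales.name | sales.code
dave | Z1
After SELECT (1 rows):
sales.code | sales.name
Z1 | dave

== RESULT ==
sales.code | sales.name
Z1 | dave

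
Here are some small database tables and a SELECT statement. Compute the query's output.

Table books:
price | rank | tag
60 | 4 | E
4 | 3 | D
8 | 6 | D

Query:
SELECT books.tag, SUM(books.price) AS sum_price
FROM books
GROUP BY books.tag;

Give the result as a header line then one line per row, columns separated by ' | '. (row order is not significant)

After GROUP BY (2 rows):
books.tag | sum_price
E | 60
D | 12

== RESULT ==
books.tag | sum_price
E | 60
D | 12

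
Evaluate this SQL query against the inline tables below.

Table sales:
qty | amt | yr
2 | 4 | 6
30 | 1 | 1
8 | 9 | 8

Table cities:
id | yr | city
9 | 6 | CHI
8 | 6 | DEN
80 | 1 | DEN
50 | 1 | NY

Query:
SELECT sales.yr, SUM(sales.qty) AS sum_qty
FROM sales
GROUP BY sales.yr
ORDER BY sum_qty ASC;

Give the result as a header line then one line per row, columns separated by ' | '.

== RESULT ==
sales.yr | sum_qty
6 | 2
8 | 8
1 | 30

Derivation:
After GROUP BY (3 rows):
sales.yr | sum_qty
6 | 2
1 | 30
8 | 8
After ORDER BY (3 rows):
sales.yr | sum_qty
6 | 2
8 | 8
1 | 30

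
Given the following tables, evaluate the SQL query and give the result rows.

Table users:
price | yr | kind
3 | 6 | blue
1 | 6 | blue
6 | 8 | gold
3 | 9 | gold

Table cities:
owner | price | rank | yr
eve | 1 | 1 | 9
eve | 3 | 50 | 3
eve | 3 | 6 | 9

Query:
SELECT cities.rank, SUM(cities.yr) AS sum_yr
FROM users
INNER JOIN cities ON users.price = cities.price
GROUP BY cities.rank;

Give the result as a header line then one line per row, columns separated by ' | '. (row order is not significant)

== RESULT ==
cities.rank | sum_yr
50 | 6
6 | 18
1 | 9

Derivation:
After JOIN cities (5 rows):
users.price | users.yr | users.kind | cities.owner | cities.price | cities.rank | cities.yr
3 | 6 | blue | eve | 3 | 50 | 3
3 | 6 | blue | eve | 3 | 6 | 9
1 | 6 | blue | eve | 1 | 1 | 9
3 | 9 | gold | eve | 3 | 50 | 3
3 | 9 | gold | eve | 3 | 6 | 9
After GROUP BY (3 rows):
cities.rank | sum_yr
50 | 6
6 | 18
1 | 9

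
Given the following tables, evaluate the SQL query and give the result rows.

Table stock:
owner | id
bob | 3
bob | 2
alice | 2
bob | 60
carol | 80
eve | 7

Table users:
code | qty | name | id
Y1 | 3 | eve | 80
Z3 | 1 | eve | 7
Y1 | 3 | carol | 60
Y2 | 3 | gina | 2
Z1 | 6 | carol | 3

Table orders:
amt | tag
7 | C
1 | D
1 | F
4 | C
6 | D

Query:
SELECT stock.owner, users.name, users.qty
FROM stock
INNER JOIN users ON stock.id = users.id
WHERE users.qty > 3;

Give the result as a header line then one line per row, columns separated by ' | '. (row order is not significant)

After JOIN users (6 rows):
stock.owner | stock.id | users.code | users.qty | users.name | users.id
bob | 3 | Z1 | 6 | carol | 3
bob | 2 | Y2 | 3 | gina | 2
alice | 2 | Y2 | 3 | gina | 2
bob | 60 | Y1 | 3 | carol | 60
carol | 80 | Y1 | 3 | eve | 80
eve | 7 | Z3 | 1 | eve | 7
After WHERE (1 rows):
stock.owner | stock.id | users.code | users.qty | users.name | users.id
bob | 3 | Z1 | 6 | carol | 3
After SELECT (1 rows):
stock.owner | users.name | users.qty
bob | carol | 6

== RESULT ==
stock.owner | users.name | users.qty
bob | carol | 6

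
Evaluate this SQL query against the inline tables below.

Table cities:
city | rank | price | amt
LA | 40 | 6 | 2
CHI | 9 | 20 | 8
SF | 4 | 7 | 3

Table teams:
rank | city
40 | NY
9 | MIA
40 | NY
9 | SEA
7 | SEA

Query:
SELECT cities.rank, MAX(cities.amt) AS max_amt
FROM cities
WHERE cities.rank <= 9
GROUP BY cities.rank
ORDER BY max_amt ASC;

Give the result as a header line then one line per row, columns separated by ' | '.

== RESULT ==
cities.rank | max_amt
4 | 3
9 | 8

Derivation:
After WHERE (2 rows):
cities.city | cities.rank | cities.price | cities.amt
CHI | 9 | 20 | 8
SF | 4 | 7 | 3
After GROUP BY (2 rows):
cities.rank | max_amt
9 | 8
4 | 3
After ORDER BY (2 rows):
cities.rank | max_amt
4 | 3
9 | 8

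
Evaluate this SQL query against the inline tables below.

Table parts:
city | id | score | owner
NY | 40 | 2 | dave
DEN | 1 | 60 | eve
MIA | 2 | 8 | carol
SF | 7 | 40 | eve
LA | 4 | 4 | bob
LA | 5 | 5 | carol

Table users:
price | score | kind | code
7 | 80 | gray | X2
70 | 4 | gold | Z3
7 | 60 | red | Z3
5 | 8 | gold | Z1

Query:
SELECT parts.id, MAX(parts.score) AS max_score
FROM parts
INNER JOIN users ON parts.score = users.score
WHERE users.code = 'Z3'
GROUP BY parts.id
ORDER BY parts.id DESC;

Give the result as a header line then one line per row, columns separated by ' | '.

After JOIN users (3 rows):
parts.city | parts.id | parts.score | parts.owner | users.price | users.score | users.kind | users.code
DEN | 1 | 60 | eve | 7 | 60 | red | Z3
MIA | 2 | 8 | carol | 5 | 8 | gold | Z1
LA | 4 | 4 | bob | 70 | 4 | gold | Z3
After WHERE (2 rows):
parts.city | parts.id | parts.score | parts.owner | users.price | users.score | users.kind | users.code
DEN | 1 | 60 | eve | 7 | 60 | red | Z3
LA | 4 | 4 | bob | 70 | 4 | gold | Z3
After GROUP BY (2 rows):
parts.id | max_score
1 | 60
4 | 4
After ORDER BY (2 rows):
parts.id | max_score
4 | 4
1 | 60

== RESULT ==
parts.id | max_score
4 | 4
1 | 60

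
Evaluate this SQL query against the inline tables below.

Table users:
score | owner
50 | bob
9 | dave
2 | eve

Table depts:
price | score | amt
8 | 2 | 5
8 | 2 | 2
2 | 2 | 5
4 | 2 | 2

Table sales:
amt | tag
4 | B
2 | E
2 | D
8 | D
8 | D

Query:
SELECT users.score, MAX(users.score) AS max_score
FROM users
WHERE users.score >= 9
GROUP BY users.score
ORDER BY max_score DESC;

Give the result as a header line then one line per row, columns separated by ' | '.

== RESULT ==
users.score | max_score
50 | 50
9 | 9

Derivation:
After WHERE (2 rows):
users.score | users.owner
50 | bob
9 | dave
After GROUP BY (2 rows):
users.score | max_score
50 | 50
9 | 9
After ORDER BY (2 rows):
users.score | max_score
50 | 50
9 | 9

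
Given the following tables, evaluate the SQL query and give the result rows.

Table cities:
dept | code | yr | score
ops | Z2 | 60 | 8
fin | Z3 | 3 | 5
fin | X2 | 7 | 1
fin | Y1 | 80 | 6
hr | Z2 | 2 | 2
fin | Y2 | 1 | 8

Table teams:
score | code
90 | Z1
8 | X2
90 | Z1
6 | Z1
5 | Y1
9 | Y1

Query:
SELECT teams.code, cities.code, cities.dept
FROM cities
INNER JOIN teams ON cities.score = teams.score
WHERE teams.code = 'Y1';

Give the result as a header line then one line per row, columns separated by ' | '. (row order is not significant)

== RESULT ==
teams.code | cities.code | cities.dept
Y1 | Z3 | fin

Derivation:
After JOIN teams (4 rows):
cities.dept | cities.code | cities.yr | cities.score | teams.score | teams.code
ops | Z2 | 60 | 8 | 8 | X2
fin | Z3 | 3 | 5 | 5 | Y1
fin | Y1 | 80 | 6 | 6 | Z1
fin | Y2 | 1 | 8 | 8 | X2
After WHERE (1 rows):
cities.dept | cities.code | cities.yr | cities.score | teams.score | teams.code
fin | Z3 | 3 | 5 | 5 | Y1
After SELECT (1 rows):
teams.code | cities.code | cities.dept
Y1 | Z3 | fin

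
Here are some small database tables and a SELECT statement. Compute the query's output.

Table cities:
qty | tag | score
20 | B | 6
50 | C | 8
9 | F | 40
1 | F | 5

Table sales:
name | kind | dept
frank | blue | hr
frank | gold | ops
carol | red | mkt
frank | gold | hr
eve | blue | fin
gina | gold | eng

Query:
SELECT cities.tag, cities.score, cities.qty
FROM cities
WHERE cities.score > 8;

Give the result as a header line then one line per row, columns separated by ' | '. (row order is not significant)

After WHERE (1 rows):
cities.qty | cities.tag | cities.score
9 | F | 40
After SELECT (1 rows):
cities.tag | cities.score | cities.qty
F | 40 | 9

== RESULT ==
cities.tag | cities.score | cities.qty
F | 40 | 9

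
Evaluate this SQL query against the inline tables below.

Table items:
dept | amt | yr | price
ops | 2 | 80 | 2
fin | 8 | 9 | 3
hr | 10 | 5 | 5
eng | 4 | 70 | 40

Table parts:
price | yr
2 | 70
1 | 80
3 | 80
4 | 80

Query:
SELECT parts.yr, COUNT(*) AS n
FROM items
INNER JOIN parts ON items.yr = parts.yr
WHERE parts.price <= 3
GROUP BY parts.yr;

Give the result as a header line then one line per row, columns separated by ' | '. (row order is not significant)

After JOIN parts (4 rows):
items.dept | items.amt | items.yr | items.price | parts.price | parts.yr
ops | 2 | 80 | 2 | 1 | 80
ops | 2 | 80 | 2 | 3 | 80
ops | 2 | 80 | 2 | 4 | 80
eng | 4 | 70 | 40 | 2 | 70
After WHERE (3 rows):
items.dept | items.amt | items.yr | items.price | parts.price | parts.yr
ops | 2 | 80 | 2 | 1 | 80
ops | 2 | 80 | 2 | 3 | 80
eng | 4 | 70 | 40 | 2 | 70
After GROUP BY (2 rows):
parts.yr | n
80 | 2
70 | 1

== RESULT ==
parts.yr | n
80 | 2
70 | 1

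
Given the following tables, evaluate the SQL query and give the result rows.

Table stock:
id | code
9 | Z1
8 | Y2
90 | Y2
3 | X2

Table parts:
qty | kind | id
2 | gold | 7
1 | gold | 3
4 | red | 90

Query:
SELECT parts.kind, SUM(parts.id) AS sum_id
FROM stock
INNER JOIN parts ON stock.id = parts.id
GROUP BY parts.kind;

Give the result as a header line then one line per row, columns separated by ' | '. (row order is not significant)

After JOIN parts (2 rows):
stock.id | stock.code | parts.qty | parts.kind | parts.id
90 | Y2 | 4 | red | 90
3 | X2 | 1 | gold | 3
After GROUP BY (2 rows):
parts.kind | sum_id
red | 90
gold | 3

== RESULT ==
parts.kind | sum_id
red | 90
gold | 3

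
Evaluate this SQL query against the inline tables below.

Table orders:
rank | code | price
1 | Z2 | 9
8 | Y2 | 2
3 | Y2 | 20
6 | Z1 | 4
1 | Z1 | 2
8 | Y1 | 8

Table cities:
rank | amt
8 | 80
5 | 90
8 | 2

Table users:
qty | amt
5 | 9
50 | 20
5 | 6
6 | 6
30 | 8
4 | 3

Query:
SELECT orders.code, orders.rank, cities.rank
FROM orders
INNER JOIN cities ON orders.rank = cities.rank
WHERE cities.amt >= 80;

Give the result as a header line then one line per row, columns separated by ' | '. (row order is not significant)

After JOIN cities (4 rows):
orders.rank | orders.code | orders.price | cities.rank | cities.amt
8 | Y2 | 2 | 8 | 80
8 | Y2 | 2 | 8 | 2
8 | Y1 | 8 | 8 | 80
8 | Y1 | 8 | 8 | 2
After WHERE (2 rows):
orders.rank | orders.code | orders.price | cities.rank | cities.amt
8 | Y2 | 2 | 8 | 80
8 | Y1 | 8 | 8 | 80
After SELECT (2 rows):
orders.code | orders.rank | cities.rank
Y2 | 8 | 8
Y1 | 8 | 8

== RESULT ==
orders.code | orders.rank | cities.rank
Y2 | 8 | 8
Y1 | 8 | 8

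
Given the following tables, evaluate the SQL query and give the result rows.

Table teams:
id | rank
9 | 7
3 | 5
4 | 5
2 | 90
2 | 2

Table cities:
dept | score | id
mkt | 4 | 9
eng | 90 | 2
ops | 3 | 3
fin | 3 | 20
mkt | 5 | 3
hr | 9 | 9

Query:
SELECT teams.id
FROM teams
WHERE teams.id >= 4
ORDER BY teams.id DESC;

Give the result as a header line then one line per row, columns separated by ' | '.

== RESULT ==
teams.id
9
4

Derivation:
After WHERE (2 rows):
teams.id | teams.rank
9 | 7
4 | 5
After SELECT (2 rows):
teams.id
9
4
After ORDER BY (2 rows):
teams.id
9
4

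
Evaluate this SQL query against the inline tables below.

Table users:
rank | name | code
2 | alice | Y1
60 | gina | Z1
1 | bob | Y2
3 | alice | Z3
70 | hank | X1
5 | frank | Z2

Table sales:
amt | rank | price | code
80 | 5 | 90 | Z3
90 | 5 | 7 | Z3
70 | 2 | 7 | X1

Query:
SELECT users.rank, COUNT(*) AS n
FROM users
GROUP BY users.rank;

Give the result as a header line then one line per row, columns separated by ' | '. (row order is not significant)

After GROUP BY (6 rows):
users.rank | n
2 | 1
60 | 1
1 | 1
3 | 1
70 | 1
5 | 1

== RESULT ==
users.rank | n
2 | 1
60 | 1
1 | 1
3 | 1
70 | 1
5 | 1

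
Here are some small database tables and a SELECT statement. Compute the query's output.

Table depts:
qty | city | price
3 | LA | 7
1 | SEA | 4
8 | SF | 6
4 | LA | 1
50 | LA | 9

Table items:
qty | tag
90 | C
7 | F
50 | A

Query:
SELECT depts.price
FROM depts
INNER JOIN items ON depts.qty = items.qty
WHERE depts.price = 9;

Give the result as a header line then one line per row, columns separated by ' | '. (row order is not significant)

After JOIN items (1 rows):
depts.qty | depts.city | depts.price | items.qty | items.tag
50 | LA | 9 | 50 | A
After WHERE (1 rows):
depts.qty | depts.city | depts.price | items.qty | items.tag
50 | LA | 9 | 50 | A
After SELECT (1 rows):
depts.price
9

== RESULT ==
depts.price
9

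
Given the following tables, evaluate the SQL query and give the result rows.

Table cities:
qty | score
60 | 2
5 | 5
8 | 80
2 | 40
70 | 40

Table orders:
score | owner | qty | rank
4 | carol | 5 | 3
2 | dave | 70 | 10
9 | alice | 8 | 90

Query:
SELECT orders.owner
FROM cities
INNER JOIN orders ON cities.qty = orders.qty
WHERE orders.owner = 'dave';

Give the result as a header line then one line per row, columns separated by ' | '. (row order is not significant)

== RESULT ==
orders.owner
dave

Derivation:
After JOIN orders (3 rows):
cities.qty | cities.score | orders.score | orders.owner | orders.qty | orders.rank
5 | 5 | 4 | carol | 5 | 3
8 | 80 | 9 | alice | 8 | 90
70 | 40 | 2 | dave | 70 | 10
After WHERE (1 rows):
cities.qty | cities.score | orders.score | orders.owner | orders.qty | orders.rank
70 | 40 | 2 | dave | 70 | 10
After SELECT (1 rows):
orders.owner
dave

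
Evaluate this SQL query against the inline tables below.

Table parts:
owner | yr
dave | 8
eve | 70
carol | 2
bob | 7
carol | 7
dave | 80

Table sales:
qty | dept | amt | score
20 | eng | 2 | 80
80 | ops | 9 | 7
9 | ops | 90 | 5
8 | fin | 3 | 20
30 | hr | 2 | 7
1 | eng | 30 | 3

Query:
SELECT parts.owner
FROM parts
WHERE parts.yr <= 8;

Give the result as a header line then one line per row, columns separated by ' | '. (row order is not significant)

After WHERE (4 rows):
parts.owner | parts.yr
dave | 8
carol | 2
bob | 7
carol | 7
After SELECT (4 rows):
parts.owner
dave
carol
bob
carol

== RESULT ==
parts.owner
dave
carol
bob
carol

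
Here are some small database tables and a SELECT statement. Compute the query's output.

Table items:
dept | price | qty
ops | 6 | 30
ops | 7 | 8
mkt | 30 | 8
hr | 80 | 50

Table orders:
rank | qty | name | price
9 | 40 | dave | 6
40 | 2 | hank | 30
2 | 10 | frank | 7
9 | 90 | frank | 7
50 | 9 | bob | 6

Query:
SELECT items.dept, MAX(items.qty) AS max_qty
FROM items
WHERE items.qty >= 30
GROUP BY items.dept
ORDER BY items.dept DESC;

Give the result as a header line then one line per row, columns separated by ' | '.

After WHERE (2 rows):
items.dept | items.price | items.qty
ops | 6 | 30
hr | 80 | 50
After GROUP BY (2 rows):
items.dept | max_qty
ops | 30
hr | 50
After ORDER BY (2 rows):
items.dept | max_qty
ops | 30
hr | 50

== RESULT ==
items.dept | max_qty
ops | 30
hr | 50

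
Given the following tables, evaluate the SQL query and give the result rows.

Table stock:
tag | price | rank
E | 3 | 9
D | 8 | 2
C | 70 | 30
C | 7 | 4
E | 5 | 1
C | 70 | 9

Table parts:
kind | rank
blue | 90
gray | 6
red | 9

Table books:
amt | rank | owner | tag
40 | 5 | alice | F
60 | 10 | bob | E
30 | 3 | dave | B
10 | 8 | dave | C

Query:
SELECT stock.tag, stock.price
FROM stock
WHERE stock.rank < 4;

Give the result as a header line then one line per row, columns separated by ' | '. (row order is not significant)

After WHERE (2 rows):
stock.tag | stock.price | stock.rank
D | 8 | 2
E | 5 | 1
After SELECT (2 rows):
stock.tag | stock.price
D | 8
E | 5

== RESULT ==
stock.tag | stock.price
D | 8
E | 5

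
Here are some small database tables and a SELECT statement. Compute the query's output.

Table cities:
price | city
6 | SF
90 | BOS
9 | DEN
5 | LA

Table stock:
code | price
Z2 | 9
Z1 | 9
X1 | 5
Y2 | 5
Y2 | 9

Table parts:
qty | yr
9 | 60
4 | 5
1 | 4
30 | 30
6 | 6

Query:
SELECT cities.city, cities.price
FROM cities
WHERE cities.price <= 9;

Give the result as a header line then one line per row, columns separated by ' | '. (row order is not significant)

== RESULT ==
cities.city | cities.price
SF | 6
DEN | 9
LA | 5

Derivation:
After WHERE (3 rows):
cities.price | cities.city
6 | SF
9 | DEN
5 | LA
After SELECT (3 rows):
cities.city | cities.price
SF | 6
DEN | 9
LA | 5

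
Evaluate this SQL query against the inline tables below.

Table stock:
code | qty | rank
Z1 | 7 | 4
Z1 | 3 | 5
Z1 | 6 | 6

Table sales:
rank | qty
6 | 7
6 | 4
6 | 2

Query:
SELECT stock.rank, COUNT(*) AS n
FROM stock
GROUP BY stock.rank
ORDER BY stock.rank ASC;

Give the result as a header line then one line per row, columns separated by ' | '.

After GROUP BY (3 rows):
stock.rank | n
4 | 1
5 | 1
6 | 1
After ORDER BY (3 rows):
stock.rank | n
4 | 1
5 | 1
6 | 1

== RESULT ==
stock.rank | n
4 | 1
5 | 1
6 | 1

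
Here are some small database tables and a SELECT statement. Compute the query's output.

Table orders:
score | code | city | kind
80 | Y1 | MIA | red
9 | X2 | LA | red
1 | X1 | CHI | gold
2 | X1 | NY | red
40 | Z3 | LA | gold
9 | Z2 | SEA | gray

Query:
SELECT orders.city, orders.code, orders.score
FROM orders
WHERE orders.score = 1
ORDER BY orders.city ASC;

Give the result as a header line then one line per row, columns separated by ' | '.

After WHERE (1 rows):
orders.score | orders.code | orders.city | orders.kind
1 | X1 | CHI | gold
After SELECT (1 rows):
orders.city | orders.code | orders.score
CHI | X1 | 1
After ORDER BY (1 rows):
orders.city | orders.code | orders.score
CHI | X1 | 1

== RESULT ==
orders.city | orders.code | orders.score
CHI | X1 | 1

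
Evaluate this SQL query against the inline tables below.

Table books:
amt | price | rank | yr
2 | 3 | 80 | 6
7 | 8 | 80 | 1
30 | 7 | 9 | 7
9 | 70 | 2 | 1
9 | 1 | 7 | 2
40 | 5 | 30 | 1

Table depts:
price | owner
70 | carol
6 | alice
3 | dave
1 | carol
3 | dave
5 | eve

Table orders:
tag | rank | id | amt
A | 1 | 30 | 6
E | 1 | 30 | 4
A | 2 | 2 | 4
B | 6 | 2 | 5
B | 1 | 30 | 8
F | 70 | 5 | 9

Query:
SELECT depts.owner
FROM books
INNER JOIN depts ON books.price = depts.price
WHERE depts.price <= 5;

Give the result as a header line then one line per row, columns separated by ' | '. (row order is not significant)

After JOIN depts (5 rows):
books.amt | books.price | books.rank | books.yr | depts.price | depts.owner
2 | 3 | 80 | 6 | 3 | dave
2 | 3 | 80 | 6 | 3 | dave
9 | 70 | 2 | 1 | 70 | carol
9 | 1 | 7 | 2 | 1 | carol
40 | 5 | 30 | 1 | 5 | eve
After WHERE (4 rows):
books.amt | books.price | books.rank | books.yr | depts.price | depts.owner
2 | 3 | 80 | 6 | 3 | dave
2 | 3 | 80 | 6 | 3 | dave
9 | 1 | 7 | 2 | 1 | carol
40 | 5 | 30 | 1 | 5 | eve
After SELECT (4 rows):
depts.owner
dave
dave
carol
eve

== RESULT ==
depts.owner
dave
dave
carol
eve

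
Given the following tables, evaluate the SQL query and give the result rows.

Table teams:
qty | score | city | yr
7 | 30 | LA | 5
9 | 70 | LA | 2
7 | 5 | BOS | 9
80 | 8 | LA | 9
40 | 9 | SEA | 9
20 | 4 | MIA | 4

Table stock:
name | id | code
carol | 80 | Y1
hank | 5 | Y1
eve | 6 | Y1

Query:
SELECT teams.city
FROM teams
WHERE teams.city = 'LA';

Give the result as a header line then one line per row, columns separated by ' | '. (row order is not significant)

After WHERE (3 rows):
teams.qty | teams.score | teams.city | teams.yr
7 | 30 | LA | 5
9 | 70 | LA | 2
80 | 8 | LA | 9
After SELECT (3 rows):
teams.city
LA
LA
LA

== RESULT ==
teams.city
LA
LA
LA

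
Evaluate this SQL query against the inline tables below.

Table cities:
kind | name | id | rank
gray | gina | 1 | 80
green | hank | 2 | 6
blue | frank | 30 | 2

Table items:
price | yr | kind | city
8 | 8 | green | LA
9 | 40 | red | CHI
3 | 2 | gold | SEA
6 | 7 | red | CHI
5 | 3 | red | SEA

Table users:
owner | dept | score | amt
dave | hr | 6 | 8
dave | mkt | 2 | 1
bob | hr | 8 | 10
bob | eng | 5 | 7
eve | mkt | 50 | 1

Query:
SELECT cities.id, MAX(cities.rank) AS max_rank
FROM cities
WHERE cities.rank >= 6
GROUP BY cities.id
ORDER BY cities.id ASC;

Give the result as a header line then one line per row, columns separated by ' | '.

== RESULT ==
cities.id | max_rank
1 | 80
2 | 6

Derivation:
After WHERE (2 rows):
cities.kind | cities.name | cities.id | cities.rank
gray | gina | 1 | 80
green | hank | 2 | 6
After GROUP BY (2 rows):
cities.id | max_rank
1 | 80
2 | 6
After ORDER BY (2 rows):
cities.id | max_rank
1 | 80
2 | 6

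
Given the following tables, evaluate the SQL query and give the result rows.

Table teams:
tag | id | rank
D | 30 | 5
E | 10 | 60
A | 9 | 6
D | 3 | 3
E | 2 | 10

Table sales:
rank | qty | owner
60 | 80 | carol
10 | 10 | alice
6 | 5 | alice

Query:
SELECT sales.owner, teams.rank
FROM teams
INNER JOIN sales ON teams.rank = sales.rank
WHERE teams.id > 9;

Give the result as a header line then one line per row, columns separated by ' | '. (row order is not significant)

== RESULT ==
sales.owner | teams.rank
carol | 60

Derivation:
After JOIN sales (3 rows):
teams.tag | teams.id | teams.rank | sales.rank | sales.qty | sales.owner
E | 10 | 60 | 60 | 80 | carol
A | 9 | 6 | 6 | 5 | alice
E | 2 | 10 | 10 | 10 | alice
After WHERE (1 rows):
teams.tag | teams.id | teams.rank | sales.rank | sales.qty | sales.owner
E | 10 | 60 | 60 | 80 | carol
After SELECT (1 rows):
sales.owner | teams.rank
carol | 60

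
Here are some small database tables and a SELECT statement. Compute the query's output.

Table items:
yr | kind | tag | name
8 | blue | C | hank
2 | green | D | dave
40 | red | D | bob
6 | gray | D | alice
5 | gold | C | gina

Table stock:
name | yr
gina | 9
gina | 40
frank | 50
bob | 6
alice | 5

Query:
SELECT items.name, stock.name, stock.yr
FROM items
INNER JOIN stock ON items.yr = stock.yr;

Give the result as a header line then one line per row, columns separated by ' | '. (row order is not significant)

== RESULT ==
items.name | stock.name | stock.yr
bob | gina | 40
alice | bob | 6
gina | alice | 5

Derivation:
After JOIN stock (3 rows):
items.yr | items.kind | items.tag | items.name | stock.name | stock.yr
40 | red | D | bob | gina | 40
6 | gray | D | alice | bob | 6
5 | gold | C | gina | alice | 5
After SELECT (3 rows):
items.name | stock.name | stock.yr
bob | gina | 40
alice | bob | 6
gina | alice | 5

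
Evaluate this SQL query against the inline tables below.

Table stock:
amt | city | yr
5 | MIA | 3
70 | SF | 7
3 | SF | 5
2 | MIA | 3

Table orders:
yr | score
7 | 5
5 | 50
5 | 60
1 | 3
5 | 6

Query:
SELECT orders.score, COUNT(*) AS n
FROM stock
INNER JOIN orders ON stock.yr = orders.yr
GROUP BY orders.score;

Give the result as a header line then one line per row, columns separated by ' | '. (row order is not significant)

== RESULT ==
orders.score | n
5 | 1
50 | 1
60 | 1
6 | 1

Derivation:
After JOIN orders (4 rows):
stock.amt | stock.city | stock.yr | orders.yr | orders.score
70 | SF | 7 | 7 | 5
3 | SF | 5 | 5 | 50
3 | SF | 5 | 5 | 60
3 | SF | 5 | 5 | 6
After GROUP BY (4 rows):
orders.score | n
5 | 1
50 | 1
60 | 1
6 | 1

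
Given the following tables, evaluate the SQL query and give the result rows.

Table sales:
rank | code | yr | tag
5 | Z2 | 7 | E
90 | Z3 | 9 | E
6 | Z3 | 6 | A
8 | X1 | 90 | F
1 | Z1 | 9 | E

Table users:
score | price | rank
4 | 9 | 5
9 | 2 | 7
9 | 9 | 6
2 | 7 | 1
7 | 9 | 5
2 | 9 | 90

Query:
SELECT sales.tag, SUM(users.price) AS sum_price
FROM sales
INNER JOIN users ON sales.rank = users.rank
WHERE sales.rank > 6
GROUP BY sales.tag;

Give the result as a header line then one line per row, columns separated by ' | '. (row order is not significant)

== RESULT ==
sales.tag | sum_price
E | 9

Derivation:
After JOIN users (5 rows):
sales.rank | sales.code | sales.yr | sales.tag | users.score | users.price | users.rank
5 | Z2 | 7 | E | 4 | 9 | 5
5 | Z2 | 7 | E | 7 | 9 | 5
90 | Z3 | 9 | E | 2 | 9 | 90
6 | Z3 | 6 | A | 9 | 9 | 6
1 | Z1 | 9 | E | 2 | 7 | 1
After WHERE (1 rows):
sales.rank | sales.code | sales.yr | sales.tag | users.score | users.price | users.rank
90 | Z3 | 9 | E | 2 | 9 | 90
After GROUP BY (1 rows):
sales.tag | sum_price
E | 9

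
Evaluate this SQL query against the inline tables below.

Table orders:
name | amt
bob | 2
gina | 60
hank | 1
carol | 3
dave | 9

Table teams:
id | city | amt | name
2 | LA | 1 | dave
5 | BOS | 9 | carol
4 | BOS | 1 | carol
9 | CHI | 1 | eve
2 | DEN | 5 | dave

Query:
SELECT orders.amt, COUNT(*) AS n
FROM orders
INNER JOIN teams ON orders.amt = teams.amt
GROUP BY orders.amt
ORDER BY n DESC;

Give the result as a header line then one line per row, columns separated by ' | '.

After JOIN teams (4 rows):
orders.name | orders.amt | teams.id | teams.city | teams.amt | teams.name
hank | 1 | 2 | LA | 1 | dave
hank | 1 | 4 | BOS | 1 | carol
hank | 1 | 9 | CHI | 1 | eve
dave | 9 | 5 | BOS | 9 | carol
After GROUP BY (2 rows):
orders.amt | n
1 | 3
9 | 1
After ORDER BY (2 rows):
orders.amt | n
1 | 3
9 | 1

== RESULT ==
orders.amt | n
1 | 3
9 | 1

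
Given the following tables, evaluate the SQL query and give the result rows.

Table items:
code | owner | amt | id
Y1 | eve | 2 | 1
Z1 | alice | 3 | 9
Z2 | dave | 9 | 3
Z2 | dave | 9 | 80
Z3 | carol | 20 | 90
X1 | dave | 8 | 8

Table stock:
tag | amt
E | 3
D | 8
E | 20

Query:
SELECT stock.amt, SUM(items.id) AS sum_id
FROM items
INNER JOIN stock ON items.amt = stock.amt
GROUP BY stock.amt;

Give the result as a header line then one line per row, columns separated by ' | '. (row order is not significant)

After JOIN stock (3 rows):
items.code | items.owner | items.amt | items.id | stock.tag | stock.amt
Z1 | alice | 3 | 9 | E | 3
Z3 | carol | 20 | 90 | E | 20
X1 | dave | 8 | 8 | D | 8
After GROUP BY (3 rows):
stock.amt | sum_id
3 | 9
20 | 90
8 | 8

== RESULT ==
stock.amt | sum_id
3 | 9
20 | 90
8 | 8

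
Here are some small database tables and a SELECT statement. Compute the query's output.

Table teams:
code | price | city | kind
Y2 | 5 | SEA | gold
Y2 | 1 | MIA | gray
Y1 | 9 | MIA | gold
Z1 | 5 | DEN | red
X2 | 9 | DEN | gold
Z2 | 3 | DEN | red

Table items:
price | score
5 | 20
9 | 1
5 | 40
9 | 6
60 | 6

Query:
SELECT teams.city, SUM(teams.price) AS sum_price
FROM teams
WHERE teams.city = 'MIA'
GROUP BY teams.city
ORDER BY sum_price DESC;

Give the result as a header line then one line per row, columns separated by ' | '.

After WHERE (2 rows):
teams.code | teams.price | teams.city | teams.kind
Y2 | 1 | MIA | gray
Y1 | 9 | MIA | gold
After GROUP BY (1 rows):
teams.city | sum_price
MIA | 10
After ORDER BY (1 rows):
teams.city | sum_price
MIA | 10

== RESULT ==
teams.city | sum_price
MIA | 10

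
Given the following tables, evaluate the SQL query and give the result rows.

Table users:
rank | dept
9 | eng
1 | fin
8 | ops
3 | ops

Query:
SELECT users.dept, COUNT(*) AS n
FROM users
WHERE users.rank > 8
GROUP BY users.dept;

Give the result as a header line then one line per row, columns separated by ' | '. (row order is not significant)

== RESULT ==
users.dept | n
eng | 1

Derivation:
After WHERE (1 rows):
users.rank | users.dept
9 | eng
After GROUP BY (1 rows):
users.dept | n
eng | 1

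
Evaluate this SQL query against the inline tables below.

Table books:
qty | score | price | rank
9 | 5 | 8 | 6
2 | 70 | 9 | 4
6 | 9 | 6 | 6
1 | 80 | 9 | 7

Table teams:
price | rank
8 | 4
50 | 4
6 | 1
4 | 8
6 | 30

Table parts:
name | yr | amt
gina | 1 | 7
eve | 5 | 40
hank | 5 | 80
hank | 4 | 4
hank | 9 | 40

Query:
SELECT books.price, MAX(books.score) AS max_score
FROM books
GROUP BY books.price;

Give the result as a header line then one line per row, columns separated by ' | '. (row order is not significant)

After GROUP BY (3 rows):
books.price | max_score
8 | 5
9 | 80
6 | 9

== RESULT ==
books.price | max_score
8 | 5
9 | 80
6 | 9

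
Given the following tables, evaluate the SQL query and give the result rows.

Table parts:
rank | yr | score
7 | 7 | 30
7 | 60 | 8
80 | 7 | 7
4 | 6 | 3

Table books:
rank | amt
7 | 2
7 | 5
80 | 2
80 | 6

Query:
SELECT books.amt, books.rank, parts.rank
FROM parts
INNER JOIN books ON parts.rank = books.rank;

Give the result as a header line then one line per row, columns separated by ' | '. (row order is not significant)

After JOIN books (6 rows):
parts.rank | parts.yr | parts.score | books.rank | books.amt
7 | 7 | 30 | 7 | 2
7 | 7 | 30 | 7 | 5
7 | 60 | 8 | 7 | 2
7 | 60 | 8 | 7 | 5
80 | 7 | 7 | 80 | 2
80 | 7 | 7 | 80 | 6
After SELECT (6 rows):
books.amt | books.rank | parts.rank
2 | 7 | 7
5 | 7 | 7
2 | 7 | 7
5 | 7 | 7
2 | 80 | 80
6 | 80 | 80

== RESULT ==
books.amt | books.rank | parts.rank
2 | 7 | 7
5 | 7 | 7
2 | 7 | 7
5 | 7 | 7
2 | 80 | 80
6 | 80 | 80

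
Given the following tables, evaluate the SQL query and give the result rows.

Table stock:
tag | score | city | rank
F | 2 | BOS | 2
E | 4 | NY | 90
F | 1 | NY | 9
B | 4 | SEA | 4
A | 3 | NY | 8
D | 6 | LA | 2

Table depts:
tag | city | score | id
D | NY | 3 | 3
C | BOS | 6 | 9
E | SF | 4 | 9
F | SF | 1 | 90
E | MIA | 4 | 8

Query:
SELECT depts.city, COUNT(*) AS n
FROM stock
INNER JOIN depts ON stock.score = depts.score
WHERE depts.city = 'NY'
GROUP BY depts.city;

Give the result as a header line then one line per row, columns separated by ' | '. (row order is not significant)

After JOIN depts (7 rows):
stock.tag | stock.score | stock.city | stock.rank | depts.tag | depts.city | depts.score | depts.id
E | 4 | NY | 90 | E | SF | 4 | 9
E | 4 | NY | 90 | E | MIA | 4 | 8
F | 1 | NY | 9 | F | SF | 1 | 90
B | 4 | SEA | 4 | E | SF | 4 | 9
B | 4 | SEA | 4 | E | MIA | 4 | 8
A | 3 | NY | 8 | D | NY | 3 | 3
D | 6 | LA | 2 | C | BOS | 6 | 9
After WHERE (1 rows):
stock.tag | stock.score | stock.city | stock.rank | depts.tag | depts.city | depts.score | depts.id
A | 3 | NY | 8 | D | NY | 3 | 3
After GROUP BY (1 rows):
depts.city | n
NY | 1

== RESULT ==
depts.city | n
NY | 1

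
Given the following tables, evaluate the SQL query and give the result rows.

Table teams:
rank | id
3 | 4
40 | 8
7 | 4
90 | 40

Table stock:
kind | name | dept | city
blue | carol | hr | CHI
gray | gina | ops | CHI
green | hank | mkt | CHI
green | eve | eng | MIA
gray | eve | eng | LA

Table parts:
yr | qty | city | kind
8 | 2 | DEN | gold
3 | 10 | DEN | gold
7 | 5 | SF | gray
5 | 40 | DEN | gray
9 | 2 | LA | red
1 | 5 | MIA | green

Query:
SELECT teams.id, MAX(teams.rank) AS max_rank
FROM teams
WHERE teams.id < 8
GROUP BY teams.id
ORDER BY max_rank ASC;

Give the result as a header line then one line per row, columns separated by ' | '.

== RESULT ==
teams.id | max_rank
4 | 7

Derivation:
After WHERE (2 rows):
teams.rank | teams.id
3 | 4
7 | 4
After GROUP BY (1 rows):
teams.id | max_rank
4 | 7
After ORDER BY (1 rows):
teams.id | max_rank
4 | 7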